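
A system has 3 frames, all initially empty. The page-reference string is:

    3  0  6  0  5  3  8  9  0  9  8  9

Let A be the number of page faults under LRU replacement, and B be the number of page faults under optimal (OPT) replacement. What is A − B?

Under LRU: F F F . F F F F F . . . → 8 faults.
Under OPT: F F F . F . F F . . . . → 6 faults.
A − B = 8 − 6 = 2.

2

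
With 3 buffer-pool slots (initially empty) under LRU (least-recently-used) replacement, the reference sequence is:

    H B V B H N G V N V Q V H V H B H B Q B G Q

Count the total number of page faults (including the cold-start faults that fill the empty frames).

H: miss, frames (H)
B: miss, frames (H B)
V: miss, frames (H B V)
B: hit
H: hit
N: miss, evict V, frames (B H N)
G: miss, evict B, frames (H N G)
V: miss, evict H, frames (N G V)
N: hit
V: hit
Q: miss, evict G, frames (N V Q)
V: hit
H: miss, evict N, frames (Q V H)
V: hit
H: hit
B: miss, evict Q, frames (V H B)
H: hit
B: hit
Q: miss, evict V, frames (H B Q)
B: hit
G: miss, evict H, frames (Q B G)
Q: hit
Page faults: 11.

11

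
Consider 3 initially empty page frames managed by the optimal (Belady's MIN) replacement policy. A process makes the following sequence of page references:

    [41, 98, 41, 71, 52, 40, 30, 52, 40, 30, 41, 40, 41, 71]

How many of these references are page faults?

41 → fault, frames (41)
98 → fault, frames (41 98)
41 → hit
71 → fault, frames (41 98 71)
52 → fault, evict 98, frames (41 71 52)
40 → fault, evict 71, frames (41 52 40)
30 → fault, evict 41, frames (52 40 30)
52 → hit
40 → hit
30 → hit
41 → fault, evict 30, frames (52 40 41)
40 → hit
41 → hit
71 → fault, evict 41, frames (52 40 71)
Page faults: 8.

8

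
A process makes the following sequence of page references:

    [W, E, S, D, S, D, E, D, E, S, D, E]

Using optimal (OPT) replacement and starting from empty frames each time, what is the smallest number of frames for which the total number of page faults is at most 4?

3

f=1: 12 faults
f=2: 7 faults
f=3: 4 faults
f=4: 4 faults
Smallest f with faults ≤ 4 is 3.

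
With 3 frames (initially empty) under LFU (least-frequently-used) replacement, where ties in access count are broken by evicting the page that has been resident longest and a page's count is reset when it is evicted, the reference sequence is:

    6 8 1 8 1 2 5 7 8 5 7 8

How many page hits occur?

6 → miss, frames (6)
8 → miss, frames (6 8)
1 → miss, frames (6 8 1)
8 → hit
1 → hit
2 → miss, evict 6, frames (8 1 2)
5 → miss, evict 2, frames (8 1 5)
7 → miss, evict 5, frames (8 1 7)
8 → hit
5 → miss, evict 7, frames (8 1 5)
7 → miss, evict 5, frames (8 1 7)
8 → hit
Hits: 4.

4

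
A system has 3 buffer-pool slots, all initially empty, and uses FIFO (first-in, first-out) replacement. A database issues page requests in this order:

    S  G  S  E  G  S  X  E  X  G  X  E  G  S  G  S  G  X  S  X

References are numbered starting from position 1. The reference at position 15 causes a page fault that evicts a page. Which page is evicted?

pos 1: S → miss, frames [S]
pos 2: G → miss, frames [S, G]
pos 3: S → hit
pos 4: E → miss, frames [S, G, E]
pos 5: G → hit
pos 6: S → hit
pos 7: X → miss, evict S, frames [G, E, X]
pos 8: E → hit
pos 9: X → hit
pos 10: G → hit
pos 11: X → hit
pos 12: E → hit
pos 13: G → hit
pos 14: S → miss, evict G, frames [E, X, S]
pos 15: G → miss, evict E, frames [X, S, G]
At position 15, page E is evicted.

E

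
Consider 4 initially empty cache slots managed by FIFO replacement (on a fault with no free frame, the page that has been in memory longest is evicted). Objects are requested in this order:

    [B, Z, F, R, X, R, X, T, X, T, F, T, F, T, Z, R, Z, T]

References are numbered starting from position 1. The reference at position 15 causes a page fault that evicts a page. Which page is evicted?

F

pos 1: B → fault, frames {B}
pos 2: Z → fault, frames {B,Z}
pos 3: F → fault, frames {B,Z,F}
pos 4: R → fault, frames {B,Z,F,R}
pos 5: X → fault, evict B, frames {Z,F,R,X}
pos 6: R → hit
pos 7: X → hit
pos 8: T → fault, evict Z, frames {F,R,X,T}
pos 9: X → hit
pos 10: T → hit
pos 11: F → hit
pos 12: T → hit
pos 13: F → hit
pos 14: T → hit
pos 15: Z → fault, evict F, frames {R,X,T,Z}
At position 15, page F is evicted.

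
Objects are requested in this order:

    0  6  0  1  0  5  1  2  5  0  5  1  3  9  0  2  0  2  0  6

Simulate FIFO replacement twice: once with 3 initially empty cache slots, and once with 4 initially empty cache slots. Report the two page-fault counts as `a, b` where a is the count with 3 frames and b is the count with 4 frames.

3 frames: F F . F . F . F . F . F F F F F . . . F → 12 faults.
4 frames: F F . F . F . F . F . . F F . . . . . F → 9 faults.
9 < 12: adding a frame reduced faults, as is typical.

12, 9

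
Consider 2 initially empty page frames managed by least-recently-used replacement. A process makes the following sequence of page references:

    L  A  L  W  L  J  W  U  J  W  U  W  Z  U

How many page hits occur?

3

L → miss, frames [L]
A → miss, frames [L, A]
L → hit
W → miss, evict A, frames [L, W]
L → hit
J → miss, evict W, frames [L, J]
W → miss, evict L, frames [J, W]
U → miss, evict J, frames [W, U]
J → miss, evict W, frames [U, J]
W → miss, evict U, frames [J, W]
U → miss, evict J, frames [W, U]
W → hit
Z → miss, evict U, frames [W, Z]
U → miss, evict W, frames [Z, U]
Hits: 3.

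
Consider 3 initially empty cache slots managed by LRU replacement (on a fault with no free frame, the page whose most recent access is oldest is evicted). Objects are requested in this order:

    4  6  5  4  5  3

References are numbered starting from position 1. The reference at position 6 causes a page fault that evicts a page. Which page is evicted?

pos 1: 4 → fault, frames (4)
pos 2: 6 → fault, frames (4 6)
pos 3: 5 → fault, frames (4 6 5)
pos 4: 4 → hit
pos 5: 5 → hit
pos 6: 3 → fault, evict 6, frames (4 5 3)
At position 6, page 6 is evicted.

6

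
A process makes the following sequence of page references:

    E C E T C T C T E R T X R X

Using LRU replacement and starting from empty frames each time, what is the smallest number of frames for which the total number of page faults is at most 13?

f=1: 14 faults
f=2: 9 faults
f=3: 5 faults
f=4: 5 faults
f=5: 5 faults
Smallest f with faults ≤ 13 is 2.

2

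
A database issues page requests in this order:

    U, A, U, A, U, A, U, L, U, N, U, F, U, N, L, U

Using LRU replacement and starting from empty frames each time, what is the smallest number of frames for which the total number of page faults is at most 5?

f=1: 16 faults
f=2: 8 faults
f=3: 6 faults
f=4: 5 faults
f=5: 5 faults
Smallest f with faults ≤ 5 is 4.

4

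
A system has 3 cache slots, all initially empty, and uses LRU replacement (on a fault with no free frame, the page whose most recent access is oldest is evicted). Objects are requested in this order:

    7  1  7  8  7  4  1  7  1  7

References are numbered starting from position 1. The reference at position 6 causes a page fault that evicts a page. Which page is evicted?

1

pos 1: 7: fault, frames (7)
pos 2: 1: fault, frames (7 1)
pos 3: 7: hit
pos 4: 8: fault, frames (1 7 8)
pos 5: 7: hit
pos 6: 4: fault, evict 1, frames (8 7 4)
At position 6, page 1 is evicted.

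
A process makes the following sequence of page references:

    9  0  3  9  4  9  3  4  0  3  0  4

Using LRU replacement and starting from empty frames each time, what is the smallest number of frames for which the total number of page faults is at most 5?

f=1: 12 faults
f=2: 10 faults
f=3: 5 faults
f=4: 4 faults
Smallest f with faults ≤ 5 is 3.

3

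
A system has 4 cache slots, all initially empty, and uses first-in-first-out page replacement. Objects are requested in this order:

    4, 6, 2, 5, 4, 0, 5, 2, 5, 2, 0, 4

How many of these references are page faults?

4: fault, frames (4)
6: fault, frames (4 6)
2: fault, frames (4 6 2)
5: fault, frames (4 6 2 5)
4: hit
0: fault, evict 4, frames (6 2 5 0)
5: hit
2: hit
5: hit
2: hit
0: hit
4: fault, evict 6, frames (2 5 0 4)
Page faults: 6.

6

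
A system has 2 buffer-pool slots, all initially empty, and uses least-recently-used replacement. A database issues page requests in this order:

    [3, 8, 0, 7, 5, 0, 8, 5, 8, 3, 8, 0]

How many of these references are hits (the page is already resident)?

3 -> miss, frames (3)
8 -> miss, frames (3 8)
0 -> miss, evict 3, frames (8 0)
7 -> miss, evict 8, frames (0 7)
5 -> miss, evict 0, frames (7 5)
0 -> miss, evict 7, frames (5 0)
8 -> miss, evict 5, frames (0 8)
5 -> miss, evict 0, frames (8 5)
8 -> hit
3 -> miss, evict 5, frames (8 3)
8 -> hit
0 -> miss, evict 3, frames (8 0)
Hits: 2.

2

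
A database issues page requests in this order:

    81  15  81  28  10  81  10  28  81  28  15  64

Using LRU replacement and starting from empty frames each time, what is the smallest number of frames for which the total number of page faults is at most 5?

f=1: 12 faults
f=2: 9 faults
f=3: 6 faults
f=4: 5 faults
f=5: 5 faults
Smallest f with faults ≤ 5 is 4.

4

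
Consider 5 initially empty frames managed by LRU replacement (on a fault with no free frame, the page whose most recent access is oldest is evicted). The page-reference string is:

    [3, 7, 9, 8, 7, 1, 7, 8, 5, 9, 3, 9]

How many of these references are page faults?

7

3 → fault, frames [3]
7 → fault, frames [3, 7]
9 → fault, frames [3, 7, 9]
8 → fault, frames [3, 7, 9, 8]
7 → hit
1 → fault, frames [3, 9, 8, 7, 1]
7 → hit
8 → hit
5 → fault, evict 3, frames [9, 1, 7, 8, 5]
9 → hit
3 → fault, evict 1, frames [7, 8, 5, 9, 3]
9 → hit
Page faults: 7.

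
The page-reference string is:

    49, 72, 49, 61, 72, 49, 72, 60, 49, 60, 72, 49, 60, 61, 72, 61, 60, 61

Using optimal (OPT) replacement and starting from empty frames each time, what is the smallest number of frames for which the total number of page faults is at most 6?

3

f=1: 18 faults
f=2: 9 faults
f=3: 5 faults
f=4: 4 faults
Smallest f with faults ≤ 6 is 3.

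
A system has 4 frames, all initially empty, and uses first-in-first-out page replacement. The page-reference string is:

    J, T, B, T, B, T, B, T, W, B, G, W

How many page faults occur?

J: miss, frames (J)
T: miss, frames (J T)
B: miss, frames (J T B)
T: hit
B: hit
T: hit
B: hit
T: hit
W: miss, frames (J T B W)
B: hit
G: miss, evict J, frames (T B W G)
W: hit
Page faults: 5.

5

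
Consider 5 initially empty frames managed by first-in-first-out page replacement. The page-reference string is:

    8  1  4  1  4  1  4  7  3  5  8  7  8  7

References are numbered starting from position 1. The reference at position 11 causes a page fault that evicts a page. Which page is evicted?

1

pos 1: 8: miss, frames {8}
pos 2: 1: miss, frames {8,1}
pos 3: 4: miss, frames {8,1,4}
pos 4: 1: hit
pos 5: 4: hit
pos 6: 1: hit
pos 7: 4: hit
pos 8: 7: miss, frames {8,1,4,7}
pos 9: 3: miss, frames {8,1,4,7,3}
pos 10: 5: miss, evict 8, frames {1,4,7,3,5}
pos 11: 8: miss, evict 1, frames {4,7,3,5,8}
At position 11, page 1 is evicted.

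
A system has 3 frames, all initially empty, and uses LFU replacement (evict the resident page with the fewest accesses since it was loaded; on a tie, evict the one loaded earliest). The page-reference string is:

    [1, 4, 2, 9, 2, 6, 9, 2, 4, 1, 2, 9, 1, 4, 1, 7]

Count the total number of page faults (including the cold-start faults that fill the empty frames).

10

1 -> miss, frames (1)
4 -> miss, frames (1 4)
2 -> miss, frames (1 4 2)
9 -> miss, evict 1, frames (4 2 9)
2 -> hit
6 -> miss, evict 4, frames (2 9 6)
9 -> hit
2 -> hit
4 -> miss, evict 6, frames (2 9 4)
1 -> miss, evict 4, frames (2 9 1)
2 -> hit
9 -> hit
1 -> hit
4 -> miss, evict 1, frames (2 9 4)
1 -> miss, evict 4, frames (2 9 1)
7 -> miss, evict 1, frames (2 9 7)
Page faults: 10.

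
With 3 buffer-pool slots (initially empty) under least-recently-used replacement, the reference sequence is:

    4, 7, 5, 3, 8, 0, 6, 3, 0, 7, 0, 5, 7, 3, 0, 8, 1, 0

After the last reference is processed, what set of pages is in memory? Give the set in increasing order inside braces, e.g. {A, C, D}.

4: miss, frames {4}
7: miss, frames {4,7}
5: miss, frames {4,7,5}
3: miss, evict 4, frames {7,5,3}
8: miss, evict 7, frames {5,3,8}
0: miss, evict 5, frames {3,8,0}
6: miss, evict 3, frames {8,0,6}
3: miss, evict 8, frames {0,6,3}
0: hit
7: miss, evict 6, frames {3,0,7}
0: hit
5: miss, evict 3, frames {7,0,5}
7: hit
3: miss, evict 0, frames {5,7,3}
0: miss, evict 5, frames {7,3,0}
8: miss, evict 7, frames {3,0,8}
1: miss, evict 3, frames {0,8,1}
0: hit

{0, 1, 8}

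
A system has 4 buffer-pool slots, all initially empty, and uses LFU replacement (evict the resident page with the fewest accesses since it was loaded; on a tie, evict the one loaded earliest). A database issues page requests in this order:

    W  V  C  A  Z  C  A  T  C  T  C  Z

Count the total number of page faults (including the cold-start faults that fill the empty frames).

W: miss, frames [W]
V: miss, frames [W, V]
C: miss, frames [W, V, C]
A: miss, frames [W, V, C, A]
Z: miss, evict W, frames [V, C, A, Z]
C: hit
A: hit
T: miss, evict V, frames [C, A, Z, T]
C: hit
T: hit
C: hit
Z: hit
Page faults: 6.

6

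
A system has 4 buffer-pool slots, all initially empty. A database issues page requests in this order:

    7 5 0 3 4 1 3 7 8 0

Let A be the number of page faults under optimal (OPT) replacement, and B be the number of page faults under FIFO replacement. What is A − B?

-2

Under OPT: F F F F F F . . F . → 7 faults.
Under FIFO: F F F F F F . F F F → 9 faults.
A − B = 7 − 9 = -2.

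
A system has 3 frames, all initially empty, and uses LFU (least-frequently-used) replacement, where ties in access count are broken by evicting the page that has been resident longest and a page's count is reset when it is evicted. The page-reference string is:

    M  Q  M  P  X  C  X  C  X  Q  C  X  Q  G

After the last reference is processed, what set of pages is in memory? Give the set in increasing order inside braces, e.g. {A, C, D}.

M -> fault, frames {M}
Q -> fault, frames {M,Q}
M -> hit
P -> fault, frames {M,Q,P}
X -> fault, evict Q, frames {M,P,X}
C -> fault, evict P, frames {M,X,C}
X -> hit
C -> hit
X -> hit
Q -> fault, evict M, frames {X,C,Q}
C -> hit
X -> hit
Q -> hit
G -> fault, evict Q, frames {X,C,G}

{C, G, X}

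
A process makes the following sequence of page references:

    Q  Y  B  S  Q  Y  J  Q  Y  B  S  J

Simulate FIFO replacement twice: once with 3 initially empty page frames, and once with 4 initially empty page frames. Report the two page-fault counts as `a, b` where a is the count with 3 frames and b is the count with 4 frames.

9, 10

3 frames: F F F F F F F . . F F . → 9 faults.
4 frames: F F F F . . F F F F F F → 10 faults.
10 > 9: adding a frame increased faults — Belady's anomaly.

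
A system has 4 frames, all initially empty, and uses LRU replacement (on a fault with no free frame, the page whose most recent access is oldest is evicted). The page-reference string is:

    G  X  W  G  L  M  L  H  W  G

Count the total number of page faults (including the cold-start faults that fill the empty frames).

8

G -> miss, frames (G)
X -> miss, frames (G X)
W -> miss, frames (G X W)
G -> hit
L -> miss, frames (X W G L)
M -> miss, evict X, frames (W G L M)
L -> hit
H -> miss, evict W, frames (G M L H)
W -> miss, evict G, frames (M L H W)
G -> miss, evict M, frames (L H W G)
Page faults: 8.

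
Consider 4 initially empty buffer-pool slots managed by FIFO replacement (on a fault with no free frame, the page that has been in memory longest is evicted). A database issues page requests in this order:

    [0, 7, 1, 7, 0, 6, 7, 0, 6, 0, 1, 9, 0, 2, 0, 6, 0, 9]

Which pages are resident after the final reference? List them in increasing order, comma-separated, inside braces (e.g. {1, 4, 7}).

0 → fault, frames {0}
7 → fault, frames {0,7}
1 → fault, frames {0,7,1}
7 → hit
0 → hit
6 → fault, frames {0,7,1,6}
7 → hit
0 → hit
6 → hit
0 → hit
1 → hit
9 → fault, evict 0, frames {7,1,6,9}
0 → fault, evict 7, frames {1,6,9,0}
2 → fault, evict 1, frames {6,9,0,2}
0 → hit
6 → hit
0 → hit
9 → hit

{0, 2, 6, 9}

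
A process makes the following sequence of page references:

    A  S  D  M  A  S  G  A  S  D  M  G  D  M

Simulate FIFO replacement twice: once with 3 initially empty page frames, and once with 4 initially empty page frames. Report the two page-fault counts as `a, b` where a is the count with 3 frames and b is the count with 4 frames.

3 frames: F F F F F F F . . F F . . . → 9 faults.
4 frames: F F F F . . F F F F F F . . → 10 faults.
10 > 9: adding a frame increased faults — Belady's anomaly.

9, 10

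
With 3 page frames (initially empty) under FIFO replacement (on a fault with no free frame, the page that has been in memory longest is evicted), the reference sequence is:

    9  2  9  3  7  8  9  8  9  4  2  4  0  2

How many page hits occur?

9: fault, frames {9}
2: fault, frames {9,2}
9: hit
3: fault, frames {9,2,3}
7: fault, evict 9, frames {2,3,7}
8: fault, evict 2, frames {3,7,8}
9: fault, evict 3, frames {7,8,9}
8: hit
9: hit
4: fault, evict 7, frames {8,9,4}
2: fault, evict 8, frames {9,4,2}
4: hit
0: fault, evict 9, frames {4,2,0}
2: hit
Hits: 5.

5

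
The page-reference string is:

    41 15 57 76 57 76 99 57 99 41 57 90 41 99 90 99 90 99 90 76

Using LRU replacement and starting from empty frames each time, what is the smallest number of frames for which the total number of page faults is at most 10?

f=1: 20 faults
f=2: 13 faults
f=3: 9 faults
f=4: 8 faults
f=5: 6 faults
f=6: 6 faults
Smallest f with faults ≤ 10 is 3.

3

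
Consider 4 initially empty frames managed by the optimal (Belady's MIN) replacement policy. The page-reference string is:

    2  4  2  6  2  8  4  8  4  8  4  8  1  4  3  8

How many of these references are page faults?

6

2: miss, frames {2}
4: miss, frames {2,4}
2: hit
6: miss, frames {2,4,6}
2: hit
8: miss, frames {2,4,6,8}
4: hit
8: hit
4: hit
8: hit
4: hit
8: hit
1: miss, evict 6, frames {2,4,8,1}
4: hit
3: miss, evict 1, frames {2,4,8,3}
8: hit
Page faults: 6.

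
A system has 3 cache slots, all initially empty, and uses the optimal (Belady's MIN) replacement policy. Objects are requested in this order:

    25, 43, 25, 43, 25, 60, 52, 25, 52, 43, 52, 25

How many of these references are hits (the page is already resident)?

25 -> miss, frames [25]
43 -> miss, frames [25, 43]
25 -> hit
43 -> hit
25 -> hit
60 -> miss, frames [25, 43, 60]
52 -> miss, evict 60, frames [25, 43, 52]
25 -> hit
52 -> hit
43 -> hit
52 -> hit
25 -> hit
Hits: 8.

8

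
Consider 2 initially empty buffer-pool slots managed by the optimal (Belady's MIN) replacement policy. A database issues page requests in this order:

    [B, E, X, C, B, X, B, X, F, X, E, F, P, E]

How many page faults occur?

B -> miss, frames [B]
E -> miss, frames [B, E]
X -> miss, evict E, frames [B, X]
C -> miss, evict X, frames [B, C]
B -> hit
X -> miss, evict C, frames [B, X]
B -> hit
X -> hit
F -> miss, evict B, frames [X, F]
X -> hit
E -> miss, evict X, frames [F, E]
F -> hit
P -> miss, evict F, frames [E, P]
E -> hit
Page faults: 8.

8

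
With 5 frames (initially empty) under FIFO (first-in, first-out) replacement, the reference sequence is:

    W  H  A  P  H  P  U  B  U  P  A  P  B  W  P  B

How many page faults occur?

W -> miss, frames (W)
H -> miss, frames (W H)
A -> miss, frames (W H A)
P -> miss, frames (W H A P)
H -> hit
P -> hit
U -> miss, frames (W H A P U)
B -> miss, evict W, frames (H A P U B)
U -> hit
P -> hit
A -> hit
P -> hit
B -> hit
W -> miss, evict H, frames (A P U B W)
P -> hit
B -> hit
Page faults: 7.

7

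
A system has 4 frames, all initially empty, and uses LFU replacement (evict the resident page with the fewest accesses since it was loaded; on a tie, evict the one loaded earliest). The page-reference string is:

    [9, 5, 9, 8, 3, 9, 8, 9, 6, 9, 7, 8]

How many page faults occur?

6

9 -> miss, frames {9}
5 -> miss, frames {9,5}
9 -> hit
8 -> miss, frames {9,5,8}
3 -> miss, frames {9,5,8,3}
9 -> hit
8 -> hit
9 -> hit
6 -> miss, evict 5, frames {9,8,3,6}
9 -> hit
7 -> miss, evict 3, frames {9,8,6,7}
8 -> hit
Page faults: 6.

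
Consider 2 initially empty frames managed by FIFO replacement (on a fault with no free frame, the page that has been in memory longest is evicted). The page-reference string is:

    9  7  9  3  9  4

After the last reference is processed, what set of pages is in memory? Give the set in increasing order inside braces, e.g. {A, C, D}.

9: fault, frames (9)
7: fault, frames (9 7)
9: hit
3: fault, evict 9, frames (7 3)
9: fault, evict 7, frames (3 9)
4: fault, evict 3, frames (9 4)

{4, 9}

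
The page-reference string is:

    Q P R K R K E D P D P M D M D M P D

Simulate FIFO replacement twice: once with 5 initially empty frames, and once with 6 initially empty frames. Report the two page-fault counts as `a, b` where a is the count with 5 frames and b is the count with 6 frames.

5 frames: F F F F . . F F . . . F . . . . F . → 8 faults.
6 frames: F F F F . . F F . . . F . . . . . . → 7 faults.
7 < 8: adding a frame reduced faults, as is typical.

8, 7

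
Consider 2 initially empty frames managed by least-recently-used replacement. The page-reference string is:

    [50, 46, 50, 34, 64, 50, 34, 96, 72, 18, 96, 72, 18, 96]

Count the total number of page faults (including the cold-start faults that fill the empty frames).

50 -> miss, frames {50}
46 -> miss, frames {50,46}
50 -> hit
34 -> miss, evict 46, frames {50,34}
64 -> miss, evict 50, frames {34,64}
50 -> miss, evict 34, frames {64,50}
34 -> miss, evict 64, frames {50,34}
96 -> miss, evict 50, frames {34,96}
72 -> miss, evict 34, frames {96,72}
18 -> miss, evict 96, frames {72,18}
96 -> miss, evict 72, frames {18,96}
72 -> miss, evict 18, frames {96,72}
18 -> miss, evict 96, frames {72,18}
96 -> miss, evict 72, frames {18,96}
Page faults: 13.

13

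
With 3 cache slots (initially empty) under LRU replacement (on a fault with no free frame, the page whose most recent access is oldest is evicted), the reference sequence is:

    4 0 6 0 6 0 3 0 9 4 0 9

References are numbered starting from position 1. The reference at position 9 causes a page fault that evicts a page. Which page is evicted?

6

pos 1: 4 -> miss, frames (4)
pos 2: 0 -> miss, frames (4 0)
pos 3: 6 -> miss, frames (4 0 6)
pos 4: 0 -> hit
pos 5: 6 -> hit
pos 6: 0 -> hit
pos 7: 3 -> miss, evict 4, frames (6 0 3)
pos 8: 0 -> hit
pos 9: 9 -> miss, evict 6, frames (3 0 9)
At position 9, page 6 is evicted.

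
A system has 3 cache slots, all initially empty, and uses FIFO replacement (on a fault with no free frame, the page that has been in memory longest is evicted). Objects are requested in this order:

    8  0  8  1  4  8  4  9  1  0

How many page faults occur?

8 → fault, frames {8}
0 → fault, frames {8,0}
8 → hit
1 → fault, frames {8,0,1}
4 → fault, evict 8, frames {0,1,4}
8 → fault, evict 0, frames {1,4,8}
4 → hit
9 → fault, evict 1, frames {4,8,9}
1 → fault, evict 4, frames {8,9,1}
0 → fault, evict 8, frames {9,1,0}
Page faults: 8.

8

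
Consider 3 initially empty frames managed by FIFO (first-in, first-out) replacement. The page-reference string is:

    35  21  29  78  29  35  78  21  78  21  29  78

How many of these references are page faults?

8

35: fault, frames (35)
21: fault, frames (35 21)
29: fault, frames (35 21 29)
78: fault, evict 35, frames (21 29 78)
29: hit
35: fault, evict 21, frames (29 78 35)
78: hit
21: fault, evict 29, frames (78 35 21)
78: hit
21: hit
29: fault, evict 78, frames (35 21 29)
78: fault, evict 35, frames (21 29 78)
Page faults: 8.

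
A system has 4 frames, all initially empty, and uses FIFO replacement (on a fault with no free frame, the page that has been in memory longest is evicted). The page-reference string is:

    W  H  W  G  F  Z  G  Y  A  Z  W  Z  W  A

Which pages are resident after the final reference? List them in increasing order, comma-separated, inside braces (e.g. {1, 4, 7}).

{A, W, Y, Z}

W: miss, frames (W)
H: miss, frames (W H)
W: hit
G: miss, frames (W H G)
F: miss, frames (W H G F)
Z: miss, evict W, frames (H G F Z)
G: hit
Y: miss, evict H, frames (G F Z Y)
A: miss, evict G, frames (F Z Y A)
Z: hit
W: miss, evict F, frames (Z Y A W)
Z: hit
W: hit
A: hit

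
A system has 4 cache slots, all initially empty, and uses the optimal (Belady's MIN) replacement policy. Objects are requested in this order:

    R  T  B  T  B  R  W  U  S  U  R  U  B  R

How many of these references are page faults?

6

R: miss, frames {R}
T: miss, frames {R,T}
B: miss, frames {R,T,B}
T: hit
B: hit
R: hit
W: miss, frames {R,T,B,W}
U: miss, evict W, frames {R,T,B,U}
S: miss, evict T, frames {R,B,U,S}
U: hit
R: hit
U: hit
B: hit
R: hit
Page faults: 6.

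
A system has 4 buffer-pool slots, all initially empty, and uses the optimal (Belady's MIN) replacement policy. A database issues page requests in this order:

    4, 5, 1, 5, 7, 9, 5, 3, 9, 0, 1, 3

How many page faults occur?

7

4 → fault, frames [4]
5 → fault, frames [4, 5]
1 → fault, frames [4, 5, 1]
5 → hit
7 → fault, frames [4, 5, 1, 7]
9 → fault, evict 7, frames [4, 5, 1, 9]
5 → hit
3 → fault, evict 5, frames [4, 1, 9, 3]
9 → hit
0 → fault, evict 9, frames [4, 1, 3, 0]
1 → hit
3 → hit
Page faults: 7.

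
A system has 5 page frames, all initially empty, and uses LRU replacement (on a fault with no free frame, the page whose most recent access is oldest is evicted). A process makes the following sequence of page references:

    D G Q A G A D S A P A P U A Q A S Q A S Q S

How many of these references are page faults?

8

D → fault, frames [D]
G → fault, frames [D, G]
Q → fault, frames [D, G, Q]
A → fault, frames [D, G, Q, A]
G → hit
A → hit
D → hit
S → fault, frames [Q, G, A, D, S]
A → hit
P → fault, evict Q, frames [G, D, S, A, P]
A → hit
P → hit
U → fault, evict G, frames [D, S, A, P, U]
A → hit
Q → fault, evict D, frames [S, P, U, A, Q]
A → hit
S → hit
Q → hit
A → hit
S → hit
Q → hit
S → hit
Page faults: 8.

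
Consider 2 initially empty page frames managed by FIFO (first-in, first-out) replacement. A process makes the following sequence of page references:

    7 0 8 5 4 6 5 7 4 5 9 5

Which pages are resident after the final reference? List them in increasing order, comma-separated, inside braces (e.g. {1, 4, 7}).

{5, 9}

7: miss, frames [7]
0: miss, frames [7, 0]
8: miss, evict 7, frames [0, 8]
5: miss, evict 0, frames [8, 5]
4: miss, evict 8, frames [5, 4]
6: miss, evict 5, frames [4, 6]
5: miss, evict 4, frames [6, 5]
7: miss, evict 6, frames [5, 7]
4: miss, evict 5, frames [7, 4]
5: miss, evict 7, frames [4, 5]
9: miss, evict 4, frames [5, 9]
5: hit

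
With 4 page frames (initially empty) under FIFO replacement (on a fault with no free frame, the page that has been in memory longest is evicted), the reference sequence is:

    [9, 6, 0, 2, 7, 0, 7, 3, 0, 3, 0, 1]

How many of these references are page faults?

9 -> miss, frames [9]
6 -> miss, frames [9, 6]
0 -> miss, frames [9, 6, 0]
2 -> miss, frames [9, 6, 0, 2]
7 -> miss, evict 9, frames [6, 0, 2, 7]
0 -> hit
7 -> hit
3 -> miss, evict 6, frames [0, 2, 7, 3]
0 -> hit
3 -> hit
0 -> hit
1 -> miss, evict 0, frames [2, 7, 3, 1]
Page faults: 7.

7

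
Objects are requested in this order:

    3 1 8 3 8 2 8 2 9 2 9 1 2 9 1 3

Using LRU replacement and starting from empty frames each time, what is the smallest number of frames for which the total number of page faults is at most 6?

f=1: 16 faults
f=2: 11 faults
f=3: 7 faults
f=4: 7 faults
f=5: 5 faults
Smallest f with faults ≤ 6 is 5.

5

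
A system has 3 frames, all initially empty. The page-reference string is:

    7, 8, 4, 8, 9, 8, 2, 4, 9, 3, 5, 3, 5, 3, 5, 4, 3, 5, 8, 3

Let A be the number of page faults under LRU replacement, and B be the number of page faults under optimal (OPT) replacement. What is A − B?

Under LRU: F F F . F . F F F F F . . . . F . . F . → 11 faults.
Under OPT: F F F . F . F . . F F . . . . . . . F . → 8 faults.
A − B = 11 − 8 = 3.

3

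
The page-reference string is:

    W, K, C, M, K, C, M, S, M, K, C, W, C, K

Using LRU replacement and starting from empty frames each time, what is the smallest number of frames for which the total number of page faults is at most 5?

5

f=1: 14 faults
f=2: 12 faults
f=3: 8 faults
f=4: 6 faults
f=5: 5 faults
Smallest f with faults ≤ 5 is 5.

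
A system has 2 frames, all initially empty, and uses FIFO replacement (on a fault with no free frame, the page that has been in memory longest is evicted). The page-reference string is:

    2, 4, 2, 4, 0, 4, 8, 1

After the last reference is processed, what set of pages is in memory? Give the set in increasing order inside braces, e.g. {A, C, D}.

2: fault, frames {2}
4: fault, frames {2,4}
2: hit
4: hit
0: fault, evict 2, frames {4,0}
4: hit
8: fault, evict 4, frames {0,8}
1: fault, evict 0, frames {8,1}

{1, 8}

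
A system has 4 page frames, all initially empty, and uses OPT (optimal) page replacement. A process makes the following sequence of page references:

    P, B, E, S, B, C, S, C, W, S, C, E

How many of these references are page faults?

P: miss, frames (P)
B: miss, frames (P B)
E: miss, frames (P B E)
S: miss, frames (P B E S)
B: hit
C: miss, evict B, frames (P E S C)
S: hit
C: hit
W: miss, evict P, frames (E S C W)
S: hit
C: hit
E: hit
Page faults: 6.

6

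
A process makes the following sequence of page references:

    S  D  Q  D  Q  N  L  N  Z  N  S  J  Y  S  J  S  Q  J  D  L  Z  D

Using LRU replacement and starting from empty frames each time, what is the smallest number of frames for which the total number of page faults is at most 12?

f=1: 22 faults
f=2: 17 faults
f=3: 13 faults
f=4: 13 faults
f=5: 13 faults
f=6: 12 faults
f=7: 11 faults
f=8: 8 faults
Smallest f with faults ≤ 12 is 6.

6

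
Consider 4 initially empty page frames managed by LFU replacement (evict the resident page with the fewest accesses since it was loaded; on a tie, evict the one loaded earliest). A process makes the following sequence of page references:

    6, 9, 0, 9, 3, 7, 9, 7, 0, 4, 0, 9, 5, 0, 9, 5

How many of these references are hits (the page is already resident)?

9

6: miss, frames [6]
9: miss, frames [6, 9]
0: miss, frames [6, 9, 0]
9: hit
3: miss, frames [6, 9, 0, 3]
7: miss, evict 6, frames [9, 0, 3, 7]
9: hit
7: hit
0: hit
4: miss, evict 3, frames [9, 0, 7, 4]
0: hit
9: hit
5: miss, evict 4, frames [9, 0, 7, 5]
0: hit
9: hit
5: hit
Hits: 9.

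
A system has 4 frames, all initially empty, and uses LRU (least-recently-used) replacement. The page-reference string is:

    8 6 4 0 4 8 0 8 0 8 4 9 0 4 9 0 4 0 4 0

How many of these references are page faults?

5

8: fault, frames [8]
6: fault, frames [8, 6]
4: fault, frames [8, 6, 4]
0: fault, frames [8, 6, 4, 0]
4: hit
8: hit
0: hit
8: hit
0: hit
8: hit
4: hit
9: fault, evict 6, frames [0, 8, 4, 9]
0: hit
4: hit
9: hit
0: hit
4: hit
0: hit
4: hit
0: hit
Page faults: 5.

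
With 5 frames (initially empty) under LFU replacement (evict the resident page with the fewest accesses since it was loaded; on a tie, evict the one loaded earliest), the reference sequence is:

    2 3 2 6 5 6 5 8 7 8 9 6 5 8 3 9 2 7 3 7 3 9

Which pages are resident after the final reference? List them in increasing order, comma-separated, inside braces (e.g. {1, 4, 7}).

2 -> fault, frames [2]
3 -> fault, frames [2, 3]
2 -> hit
6 -> fault, frames [2, 3, 6]
5 -> fault, frames [2, 3, 6, 5]
6 -> hit
5 -> hit
8 -> fault, frames [2, 3, 6, 5, 8]
7 -> fault, evict 3, frames [2, 6, 5, 8, 7]
8 -> hit
9 -> fault, evict 7, frames [2, 6, 5, 8, 9]
6 -> hit
5 -> hit
8 -> hit
3 -> fault, evict 9, frames [2, 6, 5, 8, 3]
9 -> fault, evict 3, frames [2, 6, 5, 8, 9]
2 -> hit
7 -> fault, evict 9, frames [2, 6, 5, 8, 7]
3 -> fault, evict 7, frames [2, 6, 5, 8, 3]
7 -> fault, evict 3, frames [2, 6, 5, 8, 7]
3 -> fault, evict 7, frames [2, 6, 5, 8, 3]
9 -> fault, evict 3, frames [2, 6, 5, 8, 9]

{2, 5, 6, 8, 9}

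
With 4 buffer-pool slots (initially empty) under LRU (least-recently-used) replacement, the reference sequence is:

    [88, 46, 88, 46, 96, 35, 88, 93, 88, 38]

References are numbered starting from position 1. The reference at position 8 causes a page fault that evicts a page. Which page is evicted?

pos 1: 88 -> miss, frames (88)
pos 2: 46 -> miss, frames (88 46)
pos 3: 88 -> hit
pos 4: 46 -> hit
pos 5: 96 -> miss, frames (88 46 96)
pos 6: 35 -> miss, frames (88 46 96 35)
pos 7: 88 -> hit
pos 8: 93 -> miss, evict 46, frames (96 35 88 93)
At position 8, page 46 is evicted.

46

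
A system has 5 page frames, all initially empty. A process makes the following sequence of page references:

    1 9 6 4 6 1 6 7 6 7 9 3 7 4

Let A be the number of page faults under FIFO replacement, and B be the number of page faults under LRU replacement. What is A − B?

-1

Under FIFO: F F F F . . . F . . . F . . → 6 faults.
Under LRU: F F F F . . . F . . . F . F → 7 faults.
A − B = 6 − 7 = -1.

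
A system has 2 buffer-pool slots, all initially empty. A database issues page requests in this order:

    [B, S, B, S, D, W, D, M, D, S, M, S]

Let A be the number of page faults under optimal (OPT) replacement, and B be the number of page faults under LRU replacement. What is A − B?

-1

Under OPT: F F . . F F . F . F . . → 6 faults.
Under LRU: F F . . F F . F . F F . → 7 faults.
A − B = 6 − 7 = -1.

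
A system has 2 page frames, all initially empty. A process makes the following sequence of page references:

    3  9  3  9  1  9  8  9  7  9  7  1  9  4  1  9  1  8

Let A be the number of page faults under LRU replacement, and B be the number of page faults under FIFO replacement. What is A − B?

Under LRU: F F . . F . F . F . . F F F F F . F → 11 faults.
Under FIFO: F F . . F . F F F . . F F F F F . F → 12 faults.
A − B = 11 − 12 = -1.

-1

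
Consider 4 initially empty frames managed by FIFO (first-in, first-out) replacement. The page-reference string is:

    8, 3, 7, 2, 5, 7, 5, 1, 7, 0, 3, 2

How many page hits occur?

3

8 → fault, frames [8]
3 → fault, frames [8, 3]
7 → fault, frames [8, 3, 7]
2 → fault, frames [8, 3, 7, 2]
5 → fault, evict 8, frames [3, 7, 2, 5]
7 → hit
5 → hit
1 → fault, evict 3, frames [7, 2, 5, 1]
7 → hit
0 → fault, evict 7, frames [2, 5, 1, 0]
3 → fault, evict 2, frames [5, 1, 0, 3]
2 → fault, evict 5, frames [1, 0, 3, 2]
Hits: 3.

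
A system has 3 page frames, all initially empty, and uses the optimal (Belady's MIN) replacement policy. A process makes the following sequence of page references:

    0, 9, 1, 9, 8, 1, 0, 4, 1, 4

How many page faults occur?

0: fault, frames {0}
9: fault, frames {0,9}
1: fault, frames {0,9,1}
9: hit
8: fault, evict 9, frames {0,1,8}
1: hit
0: hit
4: fault, evict 8, frames {0,1,4}
1: hit
4: hit
Page faults: 5.

5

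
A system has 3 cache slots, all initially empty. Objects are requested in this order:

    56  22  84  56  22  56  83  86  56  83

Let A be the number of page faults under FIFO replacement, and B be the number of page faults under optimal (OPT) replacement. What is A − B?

1

Under FIFO: F F F . . . F F F . → 6 faults.
Under OPT: F F F . . . F F . . → 5 faults.
A − B = 6 − 5 = 1.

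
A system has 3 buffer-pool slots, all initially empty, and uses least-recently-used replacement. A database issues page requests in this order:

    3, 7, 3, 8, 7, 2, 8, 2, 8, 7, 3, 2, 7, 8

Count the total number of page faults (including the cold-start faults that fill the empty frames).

7

3 → miss, frames {3}
7 → miss, frames {3,7}
3 → hit
8 → miss, frames {7,3,8}
7 → hit
2 → miss, evict 3, frames {8,7,2}
8 → hit
2 → hit
8 → hit
7 → hit
3 → miss, evict 2, frames {8,7,3}
2 → miss, evict 8, frames {7,3,2}
7 → hit
8 → miss, evict 3, frames {2,7,8}
Page faults: 7.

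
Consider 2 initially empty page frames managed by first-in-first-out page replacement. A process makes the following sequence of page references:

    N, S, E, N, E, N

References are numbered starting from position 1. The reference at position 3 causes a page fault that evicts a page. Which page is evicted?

pos 1: N: miss, frames [N]
pos 2: S: miss, frames [N, S]
pos 3: E: miss, evict N, frames [S, E]
At position 3, page N is evicted.

N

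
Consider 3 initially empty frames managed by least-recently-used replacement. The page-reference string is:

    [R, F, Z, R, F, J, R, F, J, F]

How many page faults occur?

R -> miss, frames {R}
F -> miss, frames {R,F}
Z -> miss, frames {R,F,Z}
R -> hit
F -> hit
J -> miss, evict Z, frames {R,F,J}
R -> hit
F -> hit
J -> hit
F -> hit
Page faults: 4.

4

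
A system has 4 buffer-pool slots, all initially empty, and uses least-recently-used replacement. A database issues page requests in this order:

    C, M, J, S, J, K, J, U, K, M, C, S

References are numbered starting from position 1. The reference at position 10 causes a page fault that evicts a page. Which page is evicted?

pos 1: C → fault, frames {C}
pos 2: M → fault, frames {C,M}
pos 3: J → fault, frames {C,M,J}
pos 4: S → fault, frames {C,M,J,S}
pos 5: J → hit
pos 6: K → fault, evict C, frames {M,S,J,K}
pos 7: J → hit
pos 8: U → fault, evict M, frames {S,K,J,U}
pos 9: K → hit
pos 10: M → fault, evict S, frames {J,U,K,M}
At position 10, page S is evicted.

S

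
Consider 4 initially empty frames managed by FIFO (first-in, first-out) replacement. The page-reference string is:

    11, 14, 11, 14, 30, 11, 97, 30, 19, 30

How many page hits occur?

5

11 → fault, frames {11}
14 → fault, frames {11,14}
11 → hit
14 → hit
30 → fault, frames {11,14,30}
11 → hit
97 → fault, frames {11,14,30,97}
30 → hit
19 → fault, evict 11, frames {14,30,97,19}
30 → hit
Hits: 5.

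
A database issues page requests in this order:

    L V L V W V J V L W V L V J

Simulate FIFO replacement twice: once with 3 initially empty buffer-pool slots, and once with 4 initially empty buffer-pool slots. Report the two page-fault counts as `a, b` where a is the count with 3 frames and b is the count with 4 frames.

3 frames: F F . . F . F . F . F . . . → 6 faults.
4 frames: F F . . F . F . . . . . . . → 4 faults.
4 < 6: adding a frame reduced faults, as is typical.

6, 4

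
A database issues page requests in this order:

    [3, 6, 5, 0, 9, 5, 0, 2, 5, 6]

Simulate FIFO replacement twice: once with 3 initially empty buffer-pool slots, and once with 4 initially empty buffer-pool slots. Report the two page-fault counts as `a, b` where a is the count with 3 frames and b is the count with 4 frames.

8, 7

3 frames: F F F F F . . F F F → 8 faults.
4 frames: F F F F F . . F . F → 7 faults.
7 < 8: adding a frame reduced faults, as is typical.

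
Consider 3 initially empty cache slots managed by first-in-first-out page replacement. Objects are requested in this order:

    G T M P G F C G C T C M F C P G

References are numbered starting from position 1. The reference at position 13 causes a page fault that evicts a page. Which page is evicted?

C

pos 1: G -> miss, frames [G]
pos 2: T -> miss, frames [G, T]
pos 3: M -> miss, frames [G, T, M]
pos 4: P -> miss, evict G, frames [T, M, P]
pos 5: G -> miss, evict T, frames [M, P, G]
pos 6: F -> miss, evict M, frames [P, G, F]
pos 7: C -> miss, evict P, frames [G, F, C]
pos 8: G -> hit
pos 9: C -> hit
pos 10: T -> miss, evict G, frames [F, C, T]
pos 11: C -> hit
pos 12: M -> miss, evict F, frames [C, T, M]
pos 13: F -> miss, evict C, frames [T, M, F]
At position 13, page C is evicted.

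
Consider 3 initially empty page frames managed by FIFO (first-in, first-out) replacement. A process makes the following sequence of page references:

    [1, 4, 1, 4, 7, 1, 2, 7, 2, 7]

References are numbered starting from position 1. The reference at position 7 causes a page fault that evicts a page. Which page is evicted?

1

pos 1: 1 -> fault, frames [1]
pos 2: 4 -> fault, frames [1, 4]
pos 3: 1 -> hit
pos 4: 4 -> hit
pos 5: 7 -> fault, frames [1, 4, 7]
pos 6: 1 -> hit
pos 7: 2 -> fault, evict 1, frames [4, 7, 2]
At position 7, page 1 is evicted.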